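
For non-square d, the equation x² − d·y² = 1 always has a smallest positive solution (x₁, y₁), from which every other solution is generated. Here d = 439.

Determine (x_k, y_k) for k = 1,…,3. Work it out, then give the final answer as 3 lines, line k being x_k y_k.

440 21
387199 18480
340734680 16262379

√439 = [20; 1,19,1,40, …], period ℓ=4 (even) → k=3
a_0=20:  p_0=20·1+0=20,  q_0=20·0+1=1
…
a_2=19:  p_2=19·21+20=419,  q_2=19·1+1=20
a_3=1:  p_3=1·419+21=440,  q_3=1·20+1=21
(x₁, y₁) = (440, 21);  440² − 439·21² = 1 ✓
(x_2, y_2) = (440·440 + 439·21·21, 440·21 + 21·440) = (387199, 18480)
(x_3, y_3) = (440·387199 + 439·21·18480, 440·18480 + 21·387199) = (340734680, 16262379)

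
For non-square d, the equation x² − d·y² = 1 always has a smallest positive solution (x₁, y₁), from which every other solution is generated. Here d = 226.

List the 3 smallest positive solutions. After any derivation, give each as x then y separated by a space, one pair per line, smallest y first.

[15; 30] for √226; ℓ=1 ⇒ convergent index 1
step 0: (15, 1)  from 15·(1,0) + (0,1)
step 1: (451, 30)  from 30·(15,1) + (1,0)
→ (451, 30).  Check: 451²=203401, 226·30²=203400, difference 1.
(x_2, y_2) = (451·451 + 226·30·30, 451·30 + 30·451) = (406801, 27060)
(x_3, y_3) = (451·406801 + 226·30·27060, 451·27060 + 30·406801) = (366934051, 24408090)

451 30
406801 27060
366934051 24408090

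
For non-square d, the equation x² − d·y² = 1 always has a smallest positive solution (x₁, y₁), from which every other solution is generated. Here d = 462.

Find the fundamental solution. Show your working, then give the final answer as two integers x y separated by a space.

43 2

d=462: √d = [21; 2,42] (ℓ=2, even), read p_1/q_1
step 0: (21, 1)  from 21·(1,0) + (0,1)
step 1: (43, 2)  from 2·(21,1) + (1,0)
→ (43, 2).  Check: 43²=1849, 462·2²=1848, difference 1.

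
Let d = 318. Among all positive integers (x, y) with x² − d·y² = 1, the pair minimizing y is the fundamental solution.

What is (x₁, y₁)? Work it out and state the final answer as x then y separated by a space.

107 6

d=318: √d = [17; 1,4,1,34] (ℓ=4, even), read p_3/q_3
k=0  a_k=17  p_k/q_k = 17/1
k=1  a_k=1  p_k/q_k = 18/1
k=2  a_k=4  p_k/q_k = 89/5
k=3  a_k=1  p_k/q_k = 107/6
(x₁, y₁) = (107, 6);  107² − 318·6² = 1 ✓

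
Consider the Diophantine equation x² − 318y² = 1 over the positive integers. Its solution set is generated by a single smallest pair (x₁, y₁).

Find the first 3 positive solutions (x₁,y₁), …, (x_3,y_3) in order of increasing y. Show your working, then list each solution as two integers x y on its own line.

√318 = [17; 1,4,1,34, …], period ℓ=4 (even) → k=3
i=0: a=17 ⇒ p=17, q=1
…
i=2: a=4 ⇒ p=89, q=5
i=3: a=1 ⇒ p=107, q=6
(x₁, y₁) = (107, 6);  107² − 318·6² = 1 ✓
n=2: (107,6)∘(107,6) = (107·107+318·6·6, 107·6+6·107) = (22897,1284)
n=3: (22897,1284)∘(107,6) = (107·22897+318·6·1284, 107·1284+6·22897) = (4899851,274770)

107 6
22897 1284
4899851 274770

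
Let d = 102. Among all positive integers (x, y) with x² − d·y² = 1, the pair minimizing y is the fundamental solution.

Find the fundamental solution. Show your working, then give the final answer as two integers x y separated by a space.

101 10

d=102: √d = [10; 10,20] (ℓ=2, even), read p_1/q_1
a_0=10:  p_0=10·1+0=10,  q_0=10·0+1=1
a_1=10:  p_1=10·10+1=101,  q_1=10·1+0=10
(x₁, y₁) = (101, 10);  101² − 102·10² = 1 ✓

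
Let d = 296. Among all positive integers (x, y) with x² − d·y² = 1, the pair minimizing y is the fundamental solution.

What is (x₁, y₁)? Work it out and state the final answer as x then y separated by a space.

[17; 4,1,7,1,4,34] for √296; ℓ=6 ⇒ convergent index 5
a_0=17:  p_0=17·1+0=17,  q_0=17·0+1=1
…
a_2=1:  p_2=1·69+17=86,  q_2=1·4+1=5
a_3=7:  p_3=7·86+69=671,  q_3=7·5+4=39
a_4=1:  p_4=1·671+86=757,  q_4=1·39+5=44
a_5=4:  p_5=4·757+671=3699,  q_5=4·44+39=215
(x₁, y₁) = (3699, 215);  3699² − 296·215² = 1 ✓

3699 215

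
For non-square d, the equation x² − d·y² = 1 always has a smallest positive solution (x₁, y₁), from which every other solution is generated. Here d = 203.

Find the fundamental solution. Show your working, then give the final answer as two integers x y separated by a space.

57 4

d=203: √d = [14; 4,28] (ℓ=2, even), read p_1/q_1
step 0: (14, 1)  from 14·(1,0) + (0,1)
step 1: (57, 4)  from 4·(14,1) + (1,0)
(x₁, y₁) = (57, 4);  57² − 203·4² = 1 ✓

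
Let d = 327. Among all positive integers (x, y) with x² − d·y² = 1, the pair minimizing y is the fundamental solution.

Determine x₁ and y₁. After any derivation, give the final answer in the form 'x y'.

√327 → a₀=18, period (12,36); ℓ=2 even so k=1
a_0=18:  p_0=18·1+0=18,  q_0=18·0+1=1
a_1=12:  p_1=12·18+1=217,  q_1=12·1+0=12
→ (217, 12).  Check: 217²=47089, 327·12²=47088, difference 1.

217 12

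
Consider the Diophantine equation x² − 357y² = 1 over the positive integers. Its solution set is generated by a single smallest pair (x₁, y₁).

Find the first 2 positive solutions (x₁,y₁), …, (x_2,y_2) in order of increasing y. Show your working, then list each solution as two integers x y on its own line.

√357 = [18; 1,8,2,8,1,36, …], period ℓ=6 (even) → k=5
i=0: a=18 ⇒ p=18, q=1
i=1: a=1 ⇒ p=19, q=1
…
i=3: a=2 ⇒ p=359, q=19
i=4: a=8 ⇒ p=3042, q=161
i=5: a=1 ⇒ p=3401, q=180
fundamental: x₁=3401, y₁=180  (since 11566801 − 357·32400 = 1)
(3401+180√357)^2 = 23133601 + 1224360√357

3401 180
23133601 1224360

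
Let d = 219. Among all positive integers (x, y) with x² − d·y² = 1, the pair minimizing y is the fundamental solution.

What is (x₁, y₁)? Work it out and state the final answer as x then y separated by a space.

√219 → a₀=14, period (1,3,1,28); ℓ=4 even so k=3
a_0=14:  p_0=14·1+0=14,  q_0=14·0+1=1
…
a_2=3:  p_2=3·15+14=59,  q_2=3·1+1=4
a_3=1:  p_3=1·59+15=74,  q_3=1·4+1=5
→ (74, 5).  Check: 74²=5476, 219·5²=5475, difference 1.

74 5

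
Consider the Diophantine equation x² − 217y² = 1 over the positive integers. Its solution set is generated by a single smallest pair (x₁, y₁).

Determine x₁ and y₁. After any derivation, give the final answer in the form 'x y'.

3844063 260952

√217 → a₀=14, period (1,2,1,2,1,…,2,1,28); ℓ=16 even so k=15
k=0  a_k=14  p_k/q_k = 14/1
k=1  a_k=1  p_k/q_k = 15/1
k=2  a_k=2  p_k/q_k = 44/3
k=3  a_k=1  p_k/q_k = 59/4
…
k=5  a_k=1  p_k/q_k = 221/15
k=6  a_k=1  p_k/q_k = 383/26
k=7  a_k=9  p_k/q_k = 3668/249
k=8  a_k=4  p_k/q_k = 15055/1022
…
k=11  a_k=1  p_k/q_k = 293381/19916
k=12  a_k=2  p_k/q_k = 740980/50301
k=13  a_k=1  p_k/q_k = 1034361/70217
k=14  a_k=2  p_k/q_k = 2809702/190735
k=15  a_k=1  p_k/q_k = 3844063/260952
(x₁, y₁) = (3844063, 260952);  3844063² − 217·260952² = 1 ✓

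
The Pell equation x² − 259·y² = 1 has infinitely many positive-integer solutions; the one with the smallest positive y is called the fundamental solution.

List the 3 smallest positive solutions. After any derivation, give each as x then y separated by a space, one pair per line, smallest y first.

[16; 10,1,2,3,4,3,2,1,10,32] for √259; ℓ=10 ⇒ convergent index 9
step 0: (16, 1)  from 16·(1,0) + (0,1)
step 1: (161, 10)  from 10·(16,1) + (1,0)
step 2: (177, 11)  from 1·(161,10) + (16,1)
…
step 4: (1722, 107)  from 3·(515,32) + (177,11)
…
step 7: (55265, 3434)  from 2·(23931,1487) + (7403,460)
step 8: (79196, 4921)  from 1·(55265,3434) + (23931,1487)
step 9: (847225, 52644)  from 10·(79196,4921) + (55265,3434)
→ (847225, 52644).  Check: 847225²=717790200625, 259·52644²=717790200624, difference 1.
n=2: (847225,52644)∘(847225,52644) = (847225·847225+259·52644·52644, 847225·52644+52644·847225) = (1435580401249,89202625800)
n=3: (1435580401249,89202625800)∘(847225,52644) = (847225·1435580401249+259·52644·89202625800, 847225·89202625800+52644·1435580401249) = (2432519210895520825,151149389286757356)

847225 52644
1435580401249 89202625800
2432519210895520825 151149389286757356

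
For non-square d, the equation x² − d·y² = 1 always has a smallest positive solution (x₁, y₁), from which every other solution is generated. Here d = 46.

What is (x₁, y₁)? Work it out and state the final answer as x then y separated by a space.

24335 3588

√46 = [6; 1,3,1,1,2,6,2,1,1,3,1,12, …], period ℓ=12 (even) → k=11
k=0  a_k=6  p_k/q_k = 6/1
k=1  a_k=1  p_k/q_k = 7/1
k=2  a_k=3  p_k/q_k = 27/4
k=3  a_k=1  p_k/q_k = 34/5
…
k=5  a_k=2  p_k/q_k = 156/23
k=6  a_k=6  p_k/q_k = 997/147
k=7  a_k=2  p_k/q_k = 2150/317
…
k=9  a_k=1  p_k/q_k = 5297/781
k=10  a_k=3  p_k/q_k = 19038/2807
k=11  a_k=1  p_k/q_k = 24335/3588
fundamental: x₁=24335, y₁=3588  (since 592192225 − 46·12873744 = 1)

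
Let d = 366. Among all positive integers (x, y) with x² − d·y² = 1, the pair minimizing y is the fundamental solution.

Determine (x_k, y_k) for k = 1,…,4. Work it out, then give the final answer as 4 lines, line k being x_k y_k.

907925 47458
1648655611249 86176609300
2993711291685588725 156483795997357542
5436130649005627630680001 284151100961715516031400

√366 = [19; 7,1,1,1,2,12,2,1,1,1,7,38, …], period ℓ=12 (even) → k=11
a_0=19:  p_0=19·1+0=19,  q_0=19·0+1=1
a_1=7:  p_1=7·19+1=134,  q_1=7·1+0=7
a_2=1:  p_2=1·134+19=153,  q_2=1·7+1=8
…
a_5=2:  p_5=2·440+287=1167,  q_5=2·23+15=61
…
a_7=2:  p_7=2·14444+1167=30055,  q_7=2·755+61=1571
a_8=1:  p_8=1·30055+14444=44499,  q_8=1·1571+755=2326
…
a_10=1:  p_10=1·74554+44499=119053,  q_10=1·3897+2326=6223
a_11=7:  p_11=7·119053+74554=907925,  q_11=7·6223+3897=47458
→ (907925, 47458).  Check: 907925²=824327805625, 366·47458²=824327805624, difference 1.
(907925+47458√366)^2 = 1648655611249 + 86176609300√366
(907925+47458√366)^3 = 2993711291685588725 + 156483795997357542√366
(907925+47458√366)^4 = 5436130649005627630680001 + 284151100961715516031400√366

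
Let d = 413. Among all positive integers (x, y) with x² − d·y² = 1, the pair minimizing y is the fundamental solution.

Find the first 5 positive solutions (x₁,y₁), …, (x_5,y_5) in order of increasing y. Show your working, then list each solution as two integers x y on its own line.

113399 5580
25718666401 1265532840
5832942102300599 287020317040740
1322899602891852585601 65095633862940217680
300030984130833440606834999 14763559568560095172347900

√413 → a₀=20, period (3,9,1,4,1,9,3,40); ℓ=8 even so k=7
a_0=20:  p_0=20·1+0=20,  q_0=20·0+1=1
a_1=3:  p_1=3·20+1=61,  q_1=3·1+0=3
a_2=9:  p_2=9·61+20=569,  q_2=9·3+1=28
…
a_4=4:  p_4=4·630+569=3089,  q_4=4·31+28=152
…
a_6=9:  p_6=9·3719+3089=36560,  q_6=9·183+152=1799
a_7=3:  p_7=3·36560+3719=113399,  q_7=3·1799+183=5580
→ (113399, 5580).  Check: 113399²=12859333201, 413·5580²=12859333200, difference 1.
k=2:  x_2 = 113399·113399+413·5580·5580 = 25718666401,  y_2 = 113399·5580+5580·113399 = 1265532840
k=3:  x_3 = 113399·25718666401+413·5580·1265532840 = 5832942102300599,  y_3 = 113399·1265532840+5580·25718666401 = 287020317040740
k=4:  x_4 = 113399·5832942102300599+413·5580·287020317040740 = 1322899602891852585601,  y_4 = 113399·287020317040740+5580·5832942102300599 = 65095633862940217680
k=5:  x_5 = 113399·1322899602891852585601+413·5580·65095633862940217680 = 300030984130833440606834999,  y_5 = 113399·65095633862940217680+5580·1322899602891852585601 = 14763559568560095172347900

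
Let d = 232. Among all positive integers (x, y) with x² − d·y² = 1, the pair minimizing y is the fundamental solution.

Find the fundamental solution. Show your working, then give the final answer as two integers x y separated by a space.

19603 1287

d=232: √d = [15; 4,3,7,3,4,30] (ℓ=6, even), read p_5/q_5
k=0  a_k=15  p_k/q_k = 15/1
…
k=2  a_k=3  p_k/q_k = 198/13
k=3  a_k=7  p_k/q_k = 1447/95
k=4  a_k=3  p_k/q_k = 4539/298
k=5  a_k=4  p_k/q_k = 19603/1287
fundamental: x₁=19603, y₁=1287  (since 384277609 − 232·1656369 = 1)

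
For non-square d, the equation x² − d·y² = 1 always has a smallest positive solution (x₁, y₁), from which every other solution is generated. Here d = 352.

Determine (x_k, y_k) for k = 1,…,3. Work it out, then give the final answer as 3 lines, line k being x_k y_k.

77617 4137
12048797377 642203058
1870383011943601 99691749501435

√352 = [18; 1,3,5,9,5,3,1,36, …], period ℓ=8 (even) → k=7
a_0=18:  p_0=18·1+0=18,  q_0=18·0+1=1
…
a_6=3:  p_6=3·18499+3621=59118,  q_6=3·986+193=3151
a_7=1:  p_7=1·59118+18499=77617,  q_7=1·3151+986=4137
(x₁, y₁) = (77617, 4137);  77617² − 352·4137² = 1 ✓
(x_2, y_2) = (77617·77617 + 352·4137·4137, 77617·4137 + 4137·77617) = (12048797377, 642203058)
(x_3, y_3) = (77617·12048797377 + 352·4137·642203058, 77617·642203058 + 4137·12048797377) = (1870383011943601, 99691749501435)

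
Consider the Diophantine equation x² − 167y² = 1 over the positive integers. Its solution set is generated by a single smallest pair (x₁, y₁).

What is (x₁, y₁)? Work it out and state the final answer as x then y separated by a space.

[12; 1,11,1,24] for √167; ℓ=4 ⇒ convergent index 3
step 0: (12, 1)  from 12·(1,0) + (0,1)
…
step 2: (155, 12)  from 11·(13,1) + (12,1)
step 3: (168, 13)  from 1·(155,12) + (13,1)
fundamental: x₁=168, y₁=13  (since 28224 − 167·169 = 1)

168 13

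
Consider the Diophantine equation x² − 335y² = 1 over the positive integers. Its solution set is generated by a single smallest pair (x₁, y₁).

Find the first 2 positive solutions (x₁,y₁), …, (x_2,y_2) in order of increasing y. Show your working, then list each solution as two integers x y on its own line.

[18; 3,3,3,36] for √335; ℓ=4 ⇒ convergent index 3
step 0: (18, 1)  from 18·(1,0) + (0,1)
step 1: (55, 3)  from 3·(18,1) + (1,0)
step 2: (183, 10)  from 3·(55,3) + (18,1)
step 3: (604, 33)  from 3·(183,10) + (55,3)
→ (604, 33).  Check: 604²=364816, 335·33²=364815, difference 1.
n=2: (604,33)∘(604,33) = (604·604+335·33·33, 604·33+33·604) = (729631,39864)

604 33
729631 39864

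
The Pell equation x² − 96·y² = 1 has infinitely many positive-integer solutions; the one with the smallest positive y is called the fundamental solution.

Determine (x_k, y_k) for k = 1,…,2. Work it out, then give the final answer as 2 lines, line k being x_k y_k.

√96 → a₀=9, period (1,3,1,18); ℓ=4 even so k=3
i=0: a=9 ⇒ p=9, q=1
…
i=2: a=3 ⇒ p=39, q=4
i=3: a=1 ⇒ p=49, q=5
→ (49, 5).  Check: 49²=2401, 96·5²=2400, difference 1.
k=2:  x_2 = 49·49+96·5·5 = 4801,  y_2 = 49·5+5·49 = 490

49 5
4801 490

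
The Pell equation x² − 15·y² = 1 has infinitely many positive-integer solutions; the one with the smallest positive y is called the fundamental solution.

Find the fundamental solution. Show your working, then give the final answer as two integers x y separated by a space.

√15 = [3; 1,6, …], period ℓ=2 (even) → k=1
step 0: (3, 1)  from 3·(1,0) + (0,1)
step 1: (4, 1)  from 1·(3,1) + (1,0)
(x₁, y₁) = (4, 1);  4² − 15·1² = 1 ✓

4 1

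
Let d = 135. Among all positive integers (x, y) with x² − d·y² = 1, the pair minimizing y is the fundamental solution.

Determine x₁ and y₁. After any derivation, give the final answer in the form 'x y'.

[11; 1,1,1,1,1,1,1,22] for √135; ℓ=8 ⇒ convergent index 7
a_0=11:  p_0=11·1+0=11,  q_0=11·0+1=1
a_1=1:  p_1=1·11+1=12,  q_1=1·1+0=1
…
a_5=1:  p_5=1·58+35=93,  q_5=1·5+3=8
a_6=1:  p_6=1·93+58=151,  q_6=1·8+5=13
a_7=1:  p_7=1·151+93=244,  q_7=1·13+8=21
→ (244, 21).  Check: 244²=59536, 135·21²=59535, difference 1.

244 21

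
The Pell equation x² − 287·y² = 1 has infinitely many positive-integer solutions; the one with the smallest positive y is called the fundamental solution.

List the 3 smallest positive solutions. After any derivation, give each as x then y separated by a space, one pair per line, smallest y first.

288 17
165887 9792
95550624 5640175

√287 → a₀=16, period (1,15,1,32); ℓ=4 even so k=3
i=0: a=16 ⇒ p=16, q=1
…
i=2: a=15 ⇒ p=271, q=16
i=3: a=1 ⇒ p=288, q=17
(x₁, y₁) = (288, 17);  288² − 287·17² = 1 ✓
(x_2, y_2) = (288·288 + 287·17·17, 288·17 + 17·288) = (165887, 9792)
(x_3, y_3) = (288·165887 + 287·17·9792, 288·9792 + 17·165887) = (95550624, 5640175)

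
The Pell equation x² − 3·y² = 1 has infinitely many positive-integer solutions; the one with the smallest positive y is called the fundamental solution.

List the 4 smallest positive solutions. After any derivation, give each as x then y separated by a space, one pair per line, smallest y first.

2 1
7 4
26 15
97 56

√3 = [1; 1,2, …], period ℓ=2 (even) → k=1
i=0: a=1 ⇒ p=1, q=1
i=1: a=1 ⇒ p=2, q=1
(x₁, y₁) = (2, 1);  2² − 3·1² = 1 ✓
k=2:  x_2 = 2·2+3·1·1 = 7,  y_2 = 2·1+1·2 = 4
k=3:  x_3 = 2·7+3·1·4 = 26,  y_3 = 2·4+1·7 = 15
k=4:  x_4 = 2·26+3·1·15 = 97,  y_4 = 2·15+1·26 = 56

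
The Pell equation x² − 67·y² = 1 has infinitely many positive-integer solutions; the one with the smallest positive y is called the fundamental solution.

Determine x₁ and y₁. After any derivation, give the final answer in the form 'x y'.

48842 5967

[8; 5,2,1,1,7,1,1,2,5,16] for √67; ℓ=10 ⇒ convergent index 9
k=0  a_k=8  p_k/q_k = 8/1
k=1  a_k=5  p_k/q_k = 41/5
k=2  a_k=2  p_k/q_k = 90/11
k=3  a_k=1  p_k/q_k = 131/16
k=4  a_k=1  p_k/q_k = 221/27
…
k=6  a_k=1  p_k/q_k = 1899/232
…
k=8  a_k=2  p_k/q_k = 9053/1106
k=9  a_k=5  p_k/q_k = 48842/5967
(x₁, y₁) = (48842, 5967);  48842² − 67·5967² = 1 ✓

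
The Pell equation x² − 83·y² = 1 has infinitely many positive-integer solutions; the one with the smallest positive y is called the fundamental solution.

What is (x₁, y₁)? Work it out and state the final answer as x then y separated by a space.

d=83: √d = [9; 9,18] (ℓ=2, even), read p_1/q_1
i=0: a=9 ⇒ p=9, q=1
i=1: a=9 ⇒ p=82, q=9
(x₁, y₁) = (82, 9);  82² − 83·9² = 1 ✓

82 9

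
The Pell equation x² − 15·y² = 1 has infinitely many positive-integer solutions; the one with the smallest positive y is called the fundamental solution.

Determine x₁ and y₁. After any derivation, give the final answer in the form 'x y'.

√15 → a₀=3, period (1,6); ℓ=2 even so k=1
step 0: (3, 1)  from 3·(1,0) + (0,1)
step 1: (4, 1)  from 1·(3,1) + (1,0)
(x₁, y₁) = (4, 1);  4² − 15·1² = 1 ✓

4 1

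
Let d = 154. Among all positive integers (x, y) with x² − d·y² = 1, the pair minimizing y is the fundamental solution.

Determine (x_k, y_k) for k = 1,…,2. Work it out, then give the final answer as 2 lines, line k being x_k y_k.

√154 → a₀=12, period (2,2,3,1,2,1,3,2,2,24); ℓ=10 even so k=9
k=0  a_k=12  p_k/q_k = 12/1
k=1  a_k=2  p_k/q_k = 25/2
k=2  a_k=2  p_k/q_k = 62/5
k=3  a_k=3  p_k/q_k = 211/17
k=4  a_k=1  p_k/q_k = 273/22
…
k=6  a_k=1  p_k/q_k = 1030/83
…
k=8  a_k=2  p_k/q_k = 8724/703
k=9  a_k=2  p_k/q_k = 21295/1716
→ (21295, 1716).  Check: 21295²=453477025, 154·1716²=453477024, difference 1.
k=2:  x_2 = 21295·21295+154·1716·1716 = 906954049,  y_2 = 21295·1716+1716·21295 = 73084440

21295 1716
906954049 73084440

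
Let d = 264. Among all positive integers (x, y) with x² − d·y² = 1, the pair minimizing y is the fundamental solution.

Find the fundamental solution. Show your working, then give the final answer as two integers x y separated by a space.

65 4

d=264: √d = [16; 4,32] (ℓ=2, even), read p_1/q_1
a_0=16:  p_0=16·1+0=16,  q_0=16·0+1=1
a_1=4:  p_1=4·16+1=65,  q_1=4·1+0=4
fundamental: x₁=65, y₁=4  (since 4225 − 264·16 = 1)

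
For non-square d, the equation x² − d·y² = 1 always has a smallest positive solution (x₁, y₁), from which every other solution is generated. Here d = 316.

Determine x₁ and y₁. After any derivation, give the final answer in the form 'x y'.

12799 720

√316 = [17; 1,3,2,8,2,3,1,34, …], period ℓ=8 (even) → k=7
a_0=17:  p_0=17·1+0=17,  q_0=17·0+1=1
a_1=1:  p_1=1·17+1=18,  q_1=1·1+0=1
…
a_3=2:  p_3=2·71+18=160,  q_3=2·4+1=9
a_4=8:  p_4=8·160+71=1351,  q_4=8·9+4=76
a_5=2:  p_5=2·1351+160=2862,  q_5=2·76+9=161
a_6=3:  p_6=3·2862+1351=9937,  q_6=3·161+76=559
a_7=1:  p_7=1·9937+2862=12799,  q_7=1·559+161=720
fundamental: x₁=12799, y₁=720  (since 163814401 − 316·518400 = 1)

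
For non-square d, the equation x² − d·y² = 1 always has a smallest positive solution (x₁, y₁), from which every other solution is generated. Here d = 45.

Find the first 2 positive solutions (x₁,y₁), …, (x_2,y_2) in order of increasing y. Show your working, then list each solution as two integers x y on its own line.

√45 = [6; 1,2,2,2,1,12, …], period ℓ=6 (even) → k=5
k=0  a_k=6  p_k/q_k = 6/1
…
k=2  a_k=2  p_k/q_k = 20/3
k=3  a_k=2  p_k/q_k = 47/7
k=4  a_k=2  p_k/q_k = 114/17
k=5  a_k=1  p_k/q_k = 161/24
→ (161, 24).  Check: 161²=25921, 45·24²=25920, difference 1.
(161+24√45)^2 = 51841 + 7728√45

161 24
51841 7728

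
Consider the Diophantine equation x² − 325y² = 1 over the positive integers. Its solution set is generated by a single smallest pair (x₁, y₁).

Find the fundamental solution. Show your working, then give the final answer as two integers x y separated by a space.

649 36

√325 → a₀=18, period (36); ℓ=1 odd so k=1
k=0  a_k=18  p_k/q_k = 18/1
k=1  a_k=36  p_k/q_k = 649/36
(x₁, y₁) = (649, 36);  649² − 325·36² = 1 ✓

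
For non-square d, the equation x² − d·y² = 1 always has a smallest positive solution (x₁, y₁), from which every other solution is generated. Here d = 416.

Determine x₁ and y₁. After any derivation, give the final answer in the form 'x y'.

√416 = [20; 2,1,1,9,1,1,2,40, …], period ℓ=8 (even) → k=7
a_0=20:  p_0=20·1+0=20,  q_0=20·0+1=1
…
a_4=9:  p_4=9·102+61=979,  q_4=9·5+3=48
…
a_6=1:  p_6=1·1081+979=2060,  q_6=1·53+48=101
a_7=2:  p_7=2·2060+1081=5201,  q_7=2·101+53=255
fundamental: x₁=5201, y₁=255  (since 27050401 − 416·65025 = 1)

5201 255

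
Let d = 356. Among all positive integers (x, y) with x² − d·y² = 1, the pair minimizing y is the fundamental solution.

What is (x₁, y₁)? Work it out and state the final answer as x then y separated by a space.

500001 26500

d=356: √d = [18; 1,6,1,1,2,…,6,1,36] (ℓ=14, even), read p_13/q_13
step 0: (18, 1)  from 18·(1,0) + (0,1)
…
step 2: (132, 7)  from 6·(19,1) + (18,1)
step 3: (151, 8)  from 1·(132,7) + (19,1)
step 4: (283, 15)  from 1·(151,8) + (132,7)
step 5: (717, 38)  from 2·(283,15) + (151,8)
…
step 8: (9717, 515)  from 1·(8717,462) + (1000,53)
step 9: (28151, 1492)  from 2·(9717,515) + (8717,462)
step 10: (37868, 2007)  from 1·(28151,1492) + (9717,515)
…
step 12: (433982, 23001)  from 6·(66019,3499) + (37868,2007)
step 13: (500001, 26500)  from 1·(433982,23001) + (66019,3499)
→ (500001, 26500).  Check: 500001²=250001000001, 356·26500²=250001000000, difference 1.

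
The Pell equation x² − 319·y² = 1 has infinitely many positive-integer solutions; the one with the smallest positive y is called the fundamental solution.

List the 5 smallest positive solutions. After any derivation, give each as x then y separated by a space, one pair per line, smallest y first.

√319 → a₀=17, period (1,6,5,1,4,…,6,1,34); ℓ=14 even so k=13
i=0: a=17 ⇒ p=17, q=1
…
i=5: a=4 ⇒ p=3715, q=208
i=6: a=3 ⇒ p=11913, q=667
i=7: a=1 ⇒ p=15628, q=875
i=8: a=3 ⇒ p=58797, q=3292
…
i=12: a=6 ⇒ p=11102899, q=621643
i=13: a=1 ⇒ p=12901780, q=722361
(x₁, y₁) = (12901780, 722361);  12901780² − 319·722361² = 1 ✓
k=2:  x_2 = 12901780·12901780+319·722361·722361 = 332911854336799,  y_2 = 12901780·722361+722361·12901780 = 18639485405160
k=3:  x_3 = 12901780·332911854336799+319·722361·18639485405160 = 8590311008090840302660,  y_3 = 12901780·18639485405160+722361·332911854336799 = 480965080021169647239
k=4:  x_4 = 12901780·8590311008090840302660+319·722361·480965080021169647239 = 221660605515932150288251132801,  y_4 = 12901780·480965080021169647239+722361·8590311008090840302660 = 12410611300231033623224965680
k=5:  x_5 = 12901780·221660605515932150288251132801+319·722361·12410611300231033623224965680 = 5719632734066677605580897309458268900,  y_5 = 12901780·12410611300231033623224965680+722361·221660605515932150288251132801 = 320237953322189008993822774252173561

12901780 722361
332911854336799 18639485405160
8590311008090840302660 480965080021169647239
221660605515932150288251132801 12410611300231033623224965680
5719632734066677605580897309458268900 320237953322189008993822774252173561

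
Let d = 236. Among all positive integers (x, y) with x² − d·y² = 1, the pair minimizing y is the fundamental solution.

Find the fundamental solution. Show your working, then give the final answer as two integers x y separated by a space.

561799 36570

d=236: √d = [15; 2,1,3,5,1,6,1,5,3,1,2,30] (ℓ=12, even), read p_11/q_11
a_0=15:  p_0=15·1+0=15,  q_0=15·0+1=1
a_1=2:  p_1=2·15+1=31,  q_1=2·1+0=2
a_2=1:  p_2=1·31+15=46,  q_2=1·2+1=3
a_3=3:  p_3=3·46+31=169,  q_3=3·3+2=11
…
a_6=6:  p_6=6·1060+891=7251,  q_6=6·69+58=472
a_7=1:  p_7=1·7251+1060=8311,  q_7=1·472+69=541
a_8=5:  p_8=5·8311+7251=48806,  q_8=5·541+472=3177
…
a_10=1:  p_10=1·154729+48806=203535,  q_10=1·10072+3177=13249
a_11=2:  p_11=2·203535+154729=561799,  q_11=2·13249+10072=36570
(x₁, y₁) = (561799, 36570);  561799² − 236·36570² = 1 ✓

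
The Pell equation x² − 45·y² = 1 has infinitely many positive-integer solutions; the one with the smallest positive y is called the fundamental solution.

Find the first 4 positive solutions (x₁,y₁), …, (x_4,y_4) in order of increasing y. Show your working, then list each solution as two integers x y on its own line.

161 24
51841 7728
16692641 2488392
5374978561 801254496

√45 → a₀=6, period (1,2,2,2,1,12); ℓ=6 even so k=5
i=0: a=6 ⇒ p=6, q=1
…
i=4: a=2 ⇒ p=114, q=17
i=5: a=1 ⇒ p=161, q=24
→ (161, 24).  Check: 161²=25921, 45·24²=25920, difference 1.
(x_2, y_2) = (161·161 + 45·24·24, 161·24 + 24·161) = (51841, 7728)
(x_3, y_3) = (161·51841 + 45·24·7728, 161·7728 + 24·51841) = (16692641, 2488392)
(x_4, y_4) = (161·16692641 + 45·24·2488392, 161·2488392 + 24·16692641) = (5374978561, 801254496)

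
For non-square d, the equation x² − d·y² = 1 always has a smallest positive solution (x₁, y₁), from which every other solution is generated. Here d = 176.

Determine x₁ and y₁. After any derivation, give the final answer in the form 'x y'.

d=176: √d = [13; 3,1,3,26] (ℓ=4, even), read p_3/q_3
a_0=13:  p_0=13·1+0=13,  q_0=13·0+1=1
…
a_2=1:  p_2=1·40+13=53,  q_2=1·3+1=4
a_3=3:  p_3=3·53+40=199,  q_3=3·4+3=15
fundamental: x₁=199, y₁=15  (since 39601 − 176·225 = 1)

199 15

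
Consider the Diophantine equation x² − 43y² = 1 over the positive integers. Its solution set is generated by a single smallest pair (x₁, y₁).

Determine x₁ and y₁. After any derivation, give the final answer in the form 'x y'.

3482 531

√43 = [6; 1,1,3,1,5,1,3,1,1,12, …], period ℓ=10 (even) → k=9
i=0: a=6 ⇒ p=6, q=1
i=1: a=1 ⇒ p=7, q=1
i=2: a=1 ⇒ p=13, q=2
i=3: a=3 ⇒ p=46, q=7
i=4: a=1 ⇒ p=59, q=9
i=5: a=5 ⇒ p=341, q=52
…
i=7: a=3 ⇒ p=1541, q=235
i=8: a=1 ⇒ p=1941, q=296
i=9: a=1 ⇒ p=3482, q=531
fundamental: x₁=3482, y₁=531  (since 12124324 − 43·281961 = 1)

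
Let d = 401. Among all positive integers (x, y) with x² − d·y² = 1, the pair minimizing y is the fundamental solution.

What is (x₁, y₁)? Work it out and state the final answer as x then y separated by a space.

√401 → a₀=20, period (40); ℓ=1 odd so k=1
step 0: (20, 1)  from 20·(1,0) + (0,1)
step 1: (801, 40)  from 40·(20,1) + (1,0)
→ (801, 40).  Check: 801²=641601, 401·40²=641600, difference 1.

801 40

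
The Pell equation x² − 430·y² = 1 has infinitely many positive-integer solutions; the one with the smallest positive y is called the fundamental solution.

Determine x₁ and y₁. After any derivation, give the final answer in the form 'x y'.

2862251 138030

[20; 1,2,1,3,1,…,2,1,40] for √430; ℓ=14 ⇒ convergent index 13
a_0=20:  p_0=20·1+0=20,  q_0=20·0+1=1
a_1=1:  p_1=1·20+1=21,  q_1=1·1+0=1
a_2=2:  p_2=2·21+20=62,  q_2=2·1+1=3
…
a_5=1:  p_5=1·311+83=394,  q_5=1·15+4=19
…
a_7=8:  p_7=8·2675+394=21794,  q_7=8·129+19=1051
a_8=6:  p_8=6·21794+2675=133439,  q_8=6·1051+129=6435
a_9=1:  p_9=1·133439+21794=155233,  q_9=1·6435+1051=7486
a_10=3:  p_10=3·155233+133439=599138,  q_10=3·7486+6435=28893
a_11=1:  p_11=1·599138+155233=754371,  q_11=1·28893+7486=36379
a_12=2:  p_12=2·754371+599138=2107880,  q_12=2·36379+28893=101651
a_13=1:  p_13=1·2107880+754371=2862251,  q_13=1·101651+36379=138030
→ (2862251, 138030).  Check: 2862251²=8192480787001, 430·138030²=8192480787000, difference 1.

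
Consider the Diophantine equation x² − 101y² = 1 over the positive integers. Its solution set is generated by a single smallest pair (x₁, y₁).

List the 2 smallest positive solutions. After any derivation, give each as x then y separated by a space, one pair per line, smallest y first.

201 20
80801 8040

√101 → a₀=10, period (20); ℓ=1 odd so k=1
step 0: (10, 1)  from 10·(1,0) + (0,1)
step 1: (201, 20)  from 20·(10,1) + (1,0)
(x₁, y₁) = (201, 20);  201² − 101·20² = 1 ✓
k=2:  x_2 = 201·201+101·20·20 = 80801,  y_2 = 201·20+20·201 = 8040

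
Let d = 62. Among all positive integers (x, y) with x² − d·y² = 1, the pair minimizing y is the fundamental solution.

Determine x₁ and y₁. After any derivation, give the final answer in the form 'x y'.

63 8

√62 = [7; 1,6,1,14, …], period ℓ=4 (even) → k=3
a_0=7:  p_0=7·1+0=7,  q_0=7·0+1=1
a_1=1:  p_1=1·7+1=8,  q_1=1·1+0=1
a_2=6:  p_2=6·8+7=55,  q_2=6·1+1=7
a_3=1:  p_3=1·55+8=63,  q_3=1·7+1=8
(x₁, y₁) = (63, 8);  63² − 62·8² = 1 ✓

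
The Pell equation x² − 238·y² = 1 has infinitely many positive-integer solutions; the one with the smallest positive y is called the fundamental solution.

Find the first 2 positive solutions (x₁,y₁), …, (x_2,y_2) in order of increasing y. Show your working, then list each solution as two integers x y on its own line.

11663 756
272051137 17634456

√238 = [15; 2,2,1,14,1,2,2,30, …], period ℓ=8 (even) → k=7
step 0: (15, 1)  from 15·(1,0) + (0,1)
…
step 2: (77, 5)  from 2·(31,2) + (15,1)
…
step 4: (1589, 103)  from 14·(108,7) + (77,5)
…
step 6: (4983, 323)  from 2·(1697,110) + (1589,103)
step 7: (11663, 756)  from 2·(4983,323) + (1697,110)
fundamental: x₁=11663, y₁=756  (since 136025569 − 238·571536 = 1)
(x_2, y_2) = (11663·11663 + 238·756·756, 11663·756 + 756·11663) = (272051137, 17634456)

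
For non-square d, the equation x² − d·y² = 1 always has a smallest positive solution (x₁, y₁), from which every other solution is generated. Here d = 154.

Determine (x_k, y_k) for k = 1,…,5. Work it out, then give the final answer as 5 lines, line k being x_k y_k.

21295 1716
906954049 73084440
38627172925615 3112666297884
1645131293994988801 132568457553795120
70066141772619400108975 5646090604103467862916

[12; 2,2,3,1,2,1,3,2,2,24] for √154; ℓ=10 ⇒ convergent index 9
a_0=12:  p_0=12·1+0=12,  q_0=12·0+1=1
a_1=2:  p_1=2·12+1=25,  q_1=2·1+0=2
a_2=2:  p_2=2·25+12=62,  q_2=2·2+1=5
a_3=3:  p_3=3·62+25=211,  q_3=3·5+2=17
…
a_6=1:  p_6=1·757+273=1030,  q_6=1·61+22=83
…
a_8=2:  p_8=2·3847+1030=8724,  q_8=2·310+83=703
a_9=2:  p_9=2·8724+3847=21295,  q_9=2·703+310=1716
(x₁, y₁) = (21295, 1716);  21295² − 154·1716² = 1 ✓
(x_2, y_2) = (21295·21295 + 154·1716·1716, 21295·1716 + 1716·21295) = (906954049, 73084440)
(x_3, y_3) = (21295·906954049 + 154·1716·73084440, 21295·73084440 + 1716·906954049) = (38627172925615, 3112666297884)
(x_4, y_4) = (21295·38627172925615 + 154·1716·3112666297884, 21295·3112666297884 + 1716·38627172925615) = (1645131293994988801, 132568457553795120)
(x_5, y_5) = (21295·1645131293994988801 + 154·1716·132568457553795120, 21295·132568457553795120 + 1716·1645131293994988801) = (70066141772619400108975, 5646090604103467862916)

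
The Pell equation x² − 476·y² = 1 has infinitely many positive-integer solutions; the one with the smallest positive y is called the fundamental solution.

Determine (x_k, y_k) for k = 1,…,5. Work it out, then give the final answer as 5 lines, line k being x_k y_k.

√476 = [21; 1,4,2,10,2,4,1,42, …], period ℓ=8 (even) → k=7
i=0: a=21 ⇒ p=21, q=1
i=1: a=1 ⇒ p=22, q=1
…
i=3: a=2 ⇒ p=240, q=11
i=4: a=10 ⇒ p=2509, q=115
i=5: a=2 ⇒ p=5258, q=241
i=6: a=4 ⇒ p=23541, q=1079
i=7: a=1 ⇒ p=28799, q=1320
(x₁, y₁) = (28799, 1320);  28799² − 476·1320² = 1 ✓
k=2:  x_2 = 28799·28799+476·1320·1320 = 1658764801,  y_2 = 28799·1320+1320·28799 = 76029360
k=3:  x_3 = 28799·1658764801+476·1320·76029360 = 95541534979199,  y_3 = 28799·76029360+1320·1658764801 = 4379139075960
k=4:  x_4 = 28799·95541534979199+476·1320·4379139075960 = 5503001330073139201,  y_4 = 28799·4379139075960+1320·95541534979199 = 252229652421114720
k=5:  x_5 = 28799·5503001330073139201+476·1320·252229652421114720 = 316961870514011136719999,  y_5 = 28799·252229652421114720+1320·5503001330073139201 = 14527923515772226566600

28799 1320
1658764801 76029360
95541534979199 4379139075960
5503001330073139201 252229652421114720
316961870514011136719999 14527923515772226566600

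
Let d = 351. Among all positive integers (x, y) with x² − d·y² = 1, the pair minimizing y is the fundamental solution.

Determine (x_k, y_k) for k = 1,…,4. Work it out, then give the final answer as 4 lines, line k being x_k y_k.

62425 3332
7793761249 416000200
973051091875225 51937624966668
121485428812828080001 6484412476672499600

d=351: √d = [18; 1,2,1,3,2,2,2,3,1,2,1,36] (ℓ=12, even), read p_11/q_11
k=0  a_k=18  p_k/q_k = 18/1
…
k=2  a_k=2  p_k/q_k = 56/3
…
k=4  a_k=3  p_k/q_k = 281/15
k=5  a_k=2  p_k/q_k = 637/34
k=6  a_k=2  p_k/q_k = 1555/83
k=7  a_k=2  p_k/q_k = 3747/200
k=8  a_k=3  p_k/q_k = 12796/683
k=9  a_k=1  p_k/q_k = 16543/883
k=10  a_k=2  p_k/q_k = 45882/2449
k=11  a_k=1  p_k/q_k = 62425/3332
→ (62425, 3332).  Check: 62425²=3896880625, 351·3332²=3896880624, difference 1.
n=2: (62425,3332)∘(62425,3332) = (62425·62425+351·3332·3332, 62425·3332+3332·62425) = (7793761249,416000200)
n=3: (7793761249,416000200)∘(62425,3332) = (62425·7793761249+351·3332·416000200, 62425·416000200+3332·7793761249) = (973051091875225,51937624966668)
n=4: (973051091875225,51937624966668)∘(62425,3332) = (62425·973051091875225+351·3332·51937624966668, 62425·51937624966668+3332·973051091875225) = (121485428812828080001,6484412476672499600)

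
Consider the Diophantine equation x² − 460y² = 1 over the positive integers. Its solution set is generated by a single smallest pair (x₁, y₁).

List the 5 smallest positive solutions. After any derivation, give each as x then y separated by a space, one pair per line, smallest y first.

2535751 118230
12860066268001 599603681460
65219851798297071751 3040891269731634690
330762608834754335913072001 15421886156225925189922920
1677463232230609064240018182143751 78212126485069051161274736991150

[21; 2,4,3,1,2,10,2,1,3,4,2,42] for √460; ℓ=12 ⇒ convergent index 11
i=0: a=21 ⇒ p=21, q=1
…
i=2: a=4 ⇒ p=193, q=9
i=3: a=3 ⇒ p=622, q=29
…
i=6: a=10 ⇒ p=23335, q=1088
i=7: a=2 ⇒ p=48922, q=2281
…
i=10: a=4 ⇒ p=1135029, q=52921
i=11: a=2 ⇒ p=2535751, q=118230
fundamental: x₁=2535751, y₁=118230  (since 6430033134001 − 460·13978332900 = 1)
k=2:  x_2 = 2535751·2535751+460·118230·118230 = 12860066268001,  y_2 = 2535751·118230+118230·2535751 = 599603681460
k=3:  x_3 = 2535751·12860066268001+460·118230·599603681460 = 65219851798297071751,  y_3 = 2535751·599603681460+118230·12860066268001 = 3040891269731634690
k=4:  x_4 = 2535751·65219851798297071751+460·118230·3040891269731634690 = 330762608834754335913072001,  y_4 = 2535751·3040891269731634690+118230·65219851798297071751 = 15421886156225925189922920
k=5:  x_5 = 2535751·330762608834754335913072001+460·118230·15421886156225925189922920 = 1677463232230609064240018182143751,  y_5 = 2535751·15421886156225925189922920+118230·330762608834754335913072001 = 78212126485069051161274736991150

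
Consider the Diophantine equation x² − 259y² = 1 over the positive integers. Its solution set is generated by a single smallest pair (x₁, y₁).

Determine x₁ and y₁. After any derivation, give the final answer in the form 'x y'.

√259 → a₀=16, period (10,1,2,3,4,3,2,1,10,32); ℓ=10 even so k=9
k=0  a_k=16  p_k/q_k = 16/1
…
k=4  a_k=3  p_k/q_k = 1722/107
…
k=8  a_k=1  p_k/q_k = 79196/4921
k=9  a_k=10  p_k/q_k = 847225/52644
fundamental: x₁=847225, y₁=52644  (since 717790200625 − 259·2771390736 = 1)

847225 52644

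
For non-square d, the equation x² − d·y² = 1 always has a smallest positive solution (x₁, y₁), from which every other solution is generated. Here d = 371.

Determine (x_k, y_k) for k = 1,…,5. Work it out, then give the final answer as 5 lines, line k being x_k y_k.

√371 = [19; 3,1,4,1,3,38, …], period ℓ=6 (even) → k=5
i=0: a=19 ⇒ p=19, q=1
i=1: a=3 ⇒ p=58, q=3
…
i=4: a=1 ⇒ p=443, q=23
i=5: a=3 ⇒ p=1695, q=88
fundamental: x₁=1695, y₁=88  (since 2873025 − 371·7744 = 1)
k=2:  x_2 = 1695·1695+371·88·88 = 5746049,  y_2 = 1695·88+88·1695 = 298320
k=3:  x_3 = 1695·5746049+371·88·298320 = 19479104415,  y_3 = 1695·298320+88·5746049 = 1011304712
k=4:  x_4 = 1695·19479104415+371·88·1011304712 = 66034158220801,  y_4 = 1695·1011304712+88·19479104415 = 3428322675360
k=5:  x_5 = 1695·66034158220801+371·88·3428322675360 = 223855776889410975,  y_5 = 1695·3428322675360+88·66034158220801 = 11622012858165688

1695 88
5746049 298320
19479104415 1011304712
66034158220801 3428322675360
223855776889410975 11622012858165688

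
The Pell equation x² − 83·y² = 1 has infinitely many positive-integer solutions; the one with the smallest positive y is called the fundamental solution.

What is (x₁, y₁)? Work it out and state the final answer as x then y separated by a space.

82 9

√83 = [9; 9,18, …], period ℓ=2 (even) → k=1
a_0=9:  p_0=9·1+0=9,  q_0=9·0+1=1
a_1=9:  p_1=9·9+1=82,  q_1=9·1+0=9
→ (82, 9).  Check: 82²=6724, 83·9²=6723, difference 1.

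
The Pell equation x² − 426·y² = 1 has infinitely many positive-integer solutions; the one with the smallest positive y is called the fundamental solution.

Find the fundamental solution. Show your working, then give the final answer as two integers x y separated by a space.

88751 4300

[20; 1,1,1,3,2,6,2,3,1,1,1,40] for √426; ℓ=12 ⇒ convergent index 11
a_0=20:  p_0=20·1+0=20,  q_0=20·0+1=1
…
a_3=1:  p_3=1·41+21=62,  q_3=1·2+1=3
…
a_5=2:  p_5=2·227+62=516,  q_5=2·11+3=25
a_6=6:  p_6=6·516+227=3323,  q_6=6·25+11=161
a_7=2:  p_7=2·3323+516=7162,  q_7=2·161+25=347
a_8=3:  p_8=3·7162+3323=24809,  q_8=3·347+161=1202
a_9=1:  p_9=1·24809+7162=31971,  q_9=1·1202+347=1549
a_10=1:  p_10=1·31971+24809=56780,  q_10=1·1549+1202=2751
a_11=1:  p_11=1·56780+31971=88751,  q_11=1·2751+1549=4300
fundamental: x₁=88751, y₁=4300  (since 7876740001 − 426·18490000 = 1)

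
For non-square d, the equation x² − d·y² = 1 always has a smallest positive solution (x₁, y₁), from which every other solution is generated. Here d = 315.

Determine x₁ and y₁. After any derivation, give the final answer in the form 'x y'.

71 4

√315 → a₀=17, period (1,2,1,34); ℓ=4 even so k=3
a_0=17:  p_0=17·1+0=17,  q_0=17·0+1=1
…
a_2=2:  p_2=2·18+17=53,  q_2=2·1+1=3
a_3=1:  p_3=1·53+18=71,  q_3=1·3+1=4
fundamental: x₁=71, y₁=4  (since 5041 − 315·16 = 1)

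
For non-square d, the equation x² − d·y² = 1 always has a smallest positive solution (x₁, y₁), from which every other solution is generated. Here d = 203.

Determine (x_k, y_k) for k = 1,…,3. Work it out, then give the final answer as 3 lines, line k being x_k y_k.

d=203: √d = [14; 4,28] (ℓ=2, even), read p_1/q_1
step 0: (14, 1)  from 14·(1,0) + (0,1)
step 1: (57, 4)  from 4·(14,1) + (1,0)
→ (57, 4).  Check: 57²=3249, 203·4²=3248, difference 1.
(x_2, y_2) = (57·57 + 203·4·4, 57·4 + 4·57) = (6497, 456)
(x_3, y_3) = (57·6497 + 203·4·456, 57·456 + 4·6497) = (740601, 51980)

57 4
6497 456
740601 51980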